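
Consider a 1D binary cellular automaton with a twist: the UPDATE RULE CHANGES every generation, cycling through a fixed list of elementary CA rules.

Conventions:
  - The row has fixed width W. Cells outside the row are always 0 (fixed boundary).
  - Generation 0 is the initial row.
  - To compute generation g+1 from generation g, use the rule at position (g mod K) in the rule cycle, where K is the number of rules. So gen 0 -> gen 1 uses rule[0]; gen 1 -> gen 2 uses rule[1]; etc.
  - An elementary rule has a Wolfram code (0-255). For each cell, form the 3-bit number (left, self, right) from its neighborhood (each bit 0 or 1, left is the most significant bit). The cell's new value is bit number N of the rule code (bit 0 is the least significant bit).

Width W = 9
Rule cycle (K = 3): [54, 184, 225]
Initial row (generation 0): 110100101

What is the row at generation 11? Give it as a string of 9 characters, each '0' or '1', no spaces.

Gen 0: 110100101
Gen 1 (rule 54): 001111111
Gen 2 (rule 184): 001111110
Gen 3 (rule 225): 100111110
Gen 4 (rule 54): 111000001
Gen 5 (rule 184): 110100000
Gen 6 (rule 225): 011001111
Gen 7 (rule 54): 100110000
Gen 8 (rule 184): 010101000
Gen 9 (rule 225): 001010011
Gen 10 (rule 54): 011111100
Gen 11 (rule 184): 011111010

Answer: 011111010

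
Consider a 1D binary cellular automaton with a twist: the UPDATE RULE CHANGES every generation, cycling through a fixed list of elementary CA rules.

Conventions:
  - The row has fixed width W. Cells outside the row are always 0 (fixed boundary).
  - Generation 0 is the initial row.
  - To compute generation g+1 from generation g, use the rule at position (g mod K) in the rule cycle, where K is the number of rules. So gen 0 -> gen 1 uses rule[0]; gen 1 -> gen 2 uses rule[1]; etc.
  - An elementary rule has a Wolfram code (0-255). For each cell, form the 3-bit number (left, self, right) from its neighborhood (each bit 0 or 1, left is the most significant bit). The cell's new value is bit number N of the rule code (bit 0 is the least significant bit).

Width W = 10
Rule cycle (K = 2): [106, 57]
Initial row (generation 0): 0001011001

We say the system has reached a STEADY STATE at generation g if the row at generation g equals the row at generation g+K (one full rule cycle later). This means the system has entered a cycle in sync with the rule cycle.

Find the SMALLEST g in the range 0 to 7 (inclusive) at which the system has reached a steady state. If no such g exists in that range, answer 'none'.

Answer: 5

Derivation:
Gen 0: 0001011001
Gen 1 (rule 106): 0010111010
Gen 2 (rule 57): 1001100101
Gen 3 (rule 106): 0011101010
Gen 4 (rule 57): 1010010101
Gen 5 (rule 106): 0100101010
Gen 6 (rule 57): 0010010101
Gen 7 (rule 106): 0100101010
Gen 8 (rule 57): 0010010101
Gen 9 (rule 106): 0100101010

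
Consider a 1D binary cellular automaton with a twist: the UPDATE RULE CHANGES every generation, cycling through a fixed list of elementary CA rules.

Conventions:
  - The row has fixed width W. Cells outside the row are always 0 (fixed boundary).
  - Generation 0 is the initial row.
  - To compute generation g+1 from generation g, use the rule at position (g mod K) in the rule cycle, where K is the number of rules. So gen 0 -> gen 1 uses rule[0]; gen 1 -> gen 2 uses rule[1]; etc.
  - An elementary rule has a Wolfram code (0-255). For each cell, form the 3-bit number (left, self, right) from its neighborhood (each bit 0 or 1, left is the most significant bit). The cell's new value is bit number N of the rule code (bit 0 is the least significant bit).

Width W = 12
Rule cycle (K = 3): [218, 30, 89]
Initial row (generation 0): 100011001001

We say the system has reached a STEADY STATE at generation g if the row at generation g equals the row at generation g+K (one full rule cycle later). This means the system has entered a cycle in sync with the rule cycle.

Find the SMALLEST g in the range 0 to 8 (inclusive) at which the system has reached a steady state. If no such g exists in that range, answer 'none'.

Answer: 7

Derivation:
Gen 0: 100011001001
Gen 1 (rule 218): 010111110110
Gen 2 (rule 30): 110100000101
Gen 3 (rule 89): 110011110000
Gen 4 (rule 218): 111111111000
Gen 5 (rule 30): 100000000100
Gen 6 (rule 89): 011111110011
Gen 7 (rule 218): 111111111111
Gen 8 (rule 30): 100000000000
Gen 9 (rule 89): 011111111111
Gen 10 (rule 218): 111111111111
Gen 11 (rule 30): 100000000000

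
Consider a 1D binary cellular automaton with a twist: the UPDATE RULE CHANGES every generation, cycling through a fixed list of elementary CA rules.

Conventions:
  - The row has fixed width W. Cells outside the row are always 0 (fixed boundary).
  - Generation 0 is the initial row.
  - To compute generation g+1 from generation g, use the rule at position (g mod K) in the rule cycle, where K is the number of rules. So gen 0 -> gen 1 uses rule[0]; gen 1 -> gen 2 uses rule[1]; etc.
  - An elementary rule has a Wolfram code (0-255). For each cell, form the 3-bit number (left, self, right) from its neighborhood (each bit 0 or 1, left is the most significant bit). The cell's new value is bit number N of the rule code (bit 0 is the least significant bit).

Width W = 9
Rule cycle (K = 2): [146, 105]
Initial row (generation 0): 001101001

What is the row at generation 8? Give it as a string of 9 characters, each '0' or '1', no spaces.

Answer: 000111000

Derivation:
Gen 0: 001101001
Gen 1 (rule 146): 010000110
Gen 2 (rule 105): 000110110
Gen 3 (rule 146): 001000001
Gen 4 (rule 105): 100011100
Gen 5 (rule 146): 010101010
Gen 6 (rule 105): 001010100
Gen 7 (rule 146): 010000010
Gen 8 (rule 105): 000111000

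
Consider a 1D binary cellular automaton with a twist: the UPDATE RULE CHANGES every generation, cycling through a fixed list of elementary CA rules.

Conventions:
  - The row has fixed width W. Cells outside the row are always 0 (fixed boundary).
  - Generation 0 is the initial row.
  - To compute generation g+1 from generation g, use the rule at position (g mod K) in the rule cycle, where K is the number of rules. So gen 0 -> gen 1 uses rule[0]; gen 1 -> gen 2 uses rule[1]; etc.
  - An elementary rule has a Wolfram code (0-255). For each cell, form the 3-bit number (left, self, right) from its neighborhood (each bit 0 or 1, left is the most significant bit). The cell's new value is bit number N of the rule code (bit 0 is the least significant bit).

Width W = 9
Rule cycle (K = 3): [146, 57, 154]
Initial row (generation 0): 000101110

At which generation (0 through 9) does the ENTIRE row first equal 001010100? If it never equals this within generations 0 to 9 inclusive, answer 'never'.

Answer: never

Derivation:
Gen 0: 000101110
Gen 1 (rule 146): 001000101
Gen 2 (rule 57): 100110010
Gen 3 (rule 154): 011101101
Gen 4 (rule 146): 101000000
Gen 5 (rule 57): 010111111
Gen 6 (rule 154): 100111110
Gen 7 (rule 146): 011011101
Gen 8 (rule 57): 010110010
Gen 9 (rule 154): 100101101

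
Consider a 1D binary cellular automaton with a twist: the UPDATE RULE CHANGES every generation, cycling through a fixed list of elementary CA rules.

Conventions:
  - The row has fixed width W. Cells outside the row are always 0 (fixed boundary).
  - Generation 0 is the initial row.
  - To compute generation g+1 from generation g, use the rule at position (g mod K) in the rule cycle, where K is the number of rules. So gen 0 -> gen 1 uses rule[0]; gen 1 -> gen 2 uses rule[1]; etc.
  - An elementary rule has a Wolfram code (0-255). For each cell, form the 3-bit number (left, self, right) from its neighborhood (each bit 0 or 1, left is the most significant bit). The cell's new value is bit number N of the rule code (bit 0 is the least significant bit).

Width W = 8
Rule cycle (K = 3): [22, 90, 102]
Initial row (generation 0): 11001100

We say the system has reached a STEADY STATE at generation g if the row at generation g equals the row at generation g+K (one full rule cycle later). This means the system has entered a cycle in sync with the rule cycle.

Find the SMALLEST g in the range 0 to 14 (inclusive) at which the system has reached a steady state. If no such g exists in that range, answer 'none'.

Answer: 10

Derivation:
Gen 0: 11001100
Gen 1 (rule 22): 00110010
Gen 2 (rule 90): 01111101
Gen 3 (rule 102): 10000111
Gen 4 (rule 22): 11001000
Gen 5 (rule 90): 11110100
Gen 6 (rule 102): 00011100
Gen 7 (rule 22): 00100010
Gen 8 (rule 90): 01010101
Gen 9 (rule 102): 11111111
Gen 10 (rule 22): 00000000
Gen 11 (rule 90): 00000000
Gen 12 (rule 102): 00000000
Gen 13 (rule 22): 00000000
Gen 14 (rule 90): 00000000
Gen 15 (rule 102): 00000000
Gen 16 (rule 22): 00000000
Gen 17 (rule 90): 00000000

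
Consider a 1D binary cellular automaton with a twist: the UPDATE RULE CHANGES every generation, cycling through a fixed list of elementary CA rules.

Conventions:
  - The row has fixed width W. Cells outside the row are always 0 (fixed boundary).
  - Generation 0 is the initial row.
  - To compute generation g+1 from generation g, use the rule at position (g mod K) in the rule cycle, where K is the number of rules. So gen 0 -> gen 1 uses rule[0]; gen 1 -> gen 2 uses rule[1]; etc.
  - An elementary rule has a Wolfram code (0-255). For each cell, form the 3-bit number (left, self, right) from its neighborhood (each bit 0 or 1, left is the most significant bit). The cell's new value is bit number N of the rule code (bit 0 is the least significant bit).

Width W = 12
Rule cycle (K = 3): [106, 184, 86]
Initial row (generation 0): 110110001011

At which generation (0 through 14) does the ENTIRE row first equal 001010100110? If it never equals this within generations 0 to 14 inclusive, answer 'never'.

Gen 0: 110110001011
Gen 1 (rule 106): 111110010111
Gen 2 (rule 184): 111101001110
Gen 3 (rule 86): 000101110011
Gen 4 (rule 106): 001011010111
Gen 5 (rule 184): 000110101110
Gen 6 (rule 86): 001010100011
Gen 7 (rule 106): 010101000111
Gen 8 (rule 184): 001010100110
Gen 9 (rule 86): 011010111011
Gen 10 (rule 106): 111101101111
Gen 11 (rule 184): 111011011110
Gen 12 (rule 86): 001001000011
Gen 13 (rule 106): 010010000111
Gen 14 (rule 184): 001001000110

Answer: 8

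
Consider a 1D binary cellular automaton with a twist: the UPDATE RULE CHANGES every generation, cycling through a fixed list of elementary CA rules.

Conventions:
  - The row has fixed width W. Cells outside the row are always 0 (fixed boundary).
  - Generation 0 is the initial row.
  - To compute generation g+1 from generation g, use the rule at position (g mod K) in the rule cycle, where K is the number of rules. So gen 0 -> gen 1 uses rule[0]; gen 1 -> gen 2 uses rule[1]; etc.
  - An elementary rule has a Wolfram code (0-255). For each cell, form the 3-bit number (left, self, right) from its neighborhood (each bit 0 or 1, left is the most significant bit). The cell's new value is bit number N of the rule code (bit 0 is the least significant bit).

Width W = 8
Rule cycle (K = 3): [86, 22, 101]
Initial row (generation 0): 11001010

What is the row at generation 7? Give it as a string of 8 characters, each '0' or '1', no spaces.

Gen 0: 11001010
Gen 1 (rule 86): 01111011
Gen 2 (rule 22): 10000000
Gen 3 (rule 101): 10111111
Gen 4 (rule 86): 10000001
Gen 5 (rule 22): 11000011
Gen 6 (rule 101): 01011001
Gen 7 (rule 86): 11001111

Answer: 11001111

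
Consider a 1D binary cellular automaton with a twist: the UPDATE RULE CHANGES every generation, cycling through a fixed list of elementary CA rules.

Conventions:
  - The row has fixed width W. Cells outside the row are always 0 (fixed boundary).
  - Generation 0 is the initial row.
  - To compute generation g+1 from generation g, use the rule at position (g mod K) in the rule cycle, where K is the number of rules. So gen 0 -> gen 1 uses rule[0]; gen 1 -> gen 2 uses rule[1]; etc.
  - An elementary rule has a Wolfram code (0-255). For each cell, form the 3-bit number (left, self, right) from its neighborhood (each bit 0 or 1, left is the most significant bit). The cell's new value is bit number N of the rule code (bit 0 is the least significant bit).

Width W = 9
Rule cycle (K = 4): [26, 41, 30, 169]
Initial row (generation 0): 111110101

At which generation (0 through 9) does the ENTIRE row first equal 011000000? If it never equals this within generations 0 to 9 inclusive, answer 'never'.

Gen 0: 111110101
Gen 1 (rule 26): 100000000
Gen 2 (rule 41): 001111111
Gen 3 (rule 30): 011000000
Gen 4 (rule 169): 010011111
Gen 5 (rule 26): 101110000
Gen 6 (rule 41): 011000111
Gen 7 (rule 30): 110101100
Gen 8 (rule 169): 101011001
Gen 9 (rule 26): 000010110

Answer: 3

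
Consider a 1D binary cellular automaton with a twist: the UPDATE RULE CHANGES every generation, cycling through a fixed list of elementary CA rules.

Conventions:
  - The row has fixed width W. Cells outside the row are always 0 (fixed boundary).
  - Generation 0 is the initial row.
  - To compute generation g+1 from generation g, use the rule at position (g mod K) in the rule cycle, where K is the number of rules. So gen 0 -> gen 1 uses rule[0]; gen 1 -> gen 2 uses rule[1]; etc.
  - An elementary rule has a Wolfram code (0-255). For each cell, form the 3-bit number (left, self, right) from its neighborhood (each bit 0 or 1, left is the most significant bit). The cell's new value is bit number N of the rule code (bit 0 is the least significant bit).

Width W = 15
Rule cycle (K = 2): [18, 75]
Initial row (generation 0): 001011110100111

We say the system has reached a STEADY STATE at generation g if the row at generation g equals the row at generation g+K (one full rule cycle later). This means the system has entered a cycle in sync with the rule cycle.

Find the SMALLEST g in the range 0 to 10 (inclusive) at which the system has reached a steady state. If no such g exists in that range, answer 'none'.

Gen 0: 001011110100111
Gen 1 (rule 18): 010000000011000
Gen 2 (rule 75): 100111111111011
Gen 3 (rule 18): 011000000000000
Gen 4 (rule 75): 111011111111111
Gen 5 (rule 18): 000000000000000
Gen 6 (rule 75): 111111111111111
Gen 7 (rule 18): 000000000000000
Gen 8 (rule 75): 111111111111111
Gen 9 (rule 18): 000000000000000
Gen 10 (rule 75): 111111111111111
Gen 11 (rule 18): 000000000000000
Gen 12 (rule 75): 111111111111111

Answer: 5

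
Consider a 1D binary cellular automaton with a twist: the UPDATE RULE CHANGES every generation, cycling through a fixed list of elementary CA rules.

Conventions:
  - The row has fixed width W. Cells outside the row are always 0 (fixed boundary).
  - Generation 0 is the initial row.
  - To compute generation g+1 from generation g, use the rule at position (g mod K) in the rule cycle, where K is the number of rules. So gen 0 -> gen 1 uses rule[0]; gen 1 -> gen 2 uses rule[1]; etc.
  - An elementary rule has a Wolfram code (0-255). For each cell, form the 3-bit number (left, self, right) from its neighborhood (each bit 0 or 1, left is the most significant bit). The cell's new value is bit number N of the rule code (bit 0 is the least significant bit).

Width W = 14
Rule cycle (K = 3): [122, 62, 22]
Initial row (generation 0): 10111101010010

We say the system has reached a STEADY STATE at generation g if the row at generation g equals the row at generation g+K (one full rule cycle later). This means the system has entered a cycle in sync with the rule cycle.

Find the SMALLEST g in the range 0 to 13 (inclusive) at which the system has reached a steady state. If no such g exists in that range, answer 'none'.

Gen 0: 10111101010010
Gen 1 (rule 122): 01100110101101
Gen 2 (rule 62): 11011101111011
Gen 3 (rule 22): 00000000000000
Gen 4 (rule 122): 00000000000000
Gen 5 (rule 62): 00000000000000
Gen 6 (rule 22): 00000000000000
Gen 7 (rule 122): 00000000000000
Gen 8 (rule 62): 00000000000000
Gen 9 (rule 22): 00000000000000
Gen 10 (rule 122): 00000000000000
Gen 11 (rule 62): 00000000000000
Gen 12 (rule 22): 00000000000000
Gen 13 (rule 122): 00000000000000
Gen 14 (rule 62): 00000000000000
Gen 15 (rule 22): 00000000000000
Gen 16 (rule 122): 00000000000000

Answer: 3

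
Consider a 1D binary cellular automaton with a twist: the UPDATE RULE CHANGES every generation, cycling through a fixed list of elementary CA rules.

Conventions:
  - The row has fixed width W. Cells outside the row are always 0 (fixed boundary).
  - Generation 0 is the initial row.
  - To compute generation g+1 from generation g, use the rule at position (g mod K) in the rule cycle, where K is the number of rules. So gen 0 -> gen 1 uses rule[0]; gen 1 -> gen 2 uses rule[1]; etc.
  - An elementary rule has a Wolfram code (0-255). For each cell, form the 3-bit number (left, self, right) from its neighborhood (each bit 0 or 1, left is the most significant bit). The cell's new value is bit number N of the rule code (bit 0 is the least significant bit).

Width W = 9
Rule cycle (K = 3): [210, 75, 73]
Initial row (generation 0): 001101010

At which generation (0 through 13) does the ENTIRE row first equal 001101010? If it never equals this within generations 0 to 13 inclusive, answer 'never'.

Gen 0: 001101010
Gen 1 (rule 210): 010100001
Gen 2 (rule 75): 100001110
Gen 3 (rule 73): 001101010
Gen 4 (rule 210): 010100001
Gen 5 (rule 75): 100001110
Gen 6 (rule 73): 001101010
Gen 7 (rule 210): 010100001
Gen 8 (rule 75): 100001110
Gen 9 (rule 73): 001101010
Gen 10 (rule 210): 010100001
Gen 11 (rule 75): 100001110
Gen 12 (rule 73): 001101010
Gen 13 (rule 210): 010100001

Answer: 0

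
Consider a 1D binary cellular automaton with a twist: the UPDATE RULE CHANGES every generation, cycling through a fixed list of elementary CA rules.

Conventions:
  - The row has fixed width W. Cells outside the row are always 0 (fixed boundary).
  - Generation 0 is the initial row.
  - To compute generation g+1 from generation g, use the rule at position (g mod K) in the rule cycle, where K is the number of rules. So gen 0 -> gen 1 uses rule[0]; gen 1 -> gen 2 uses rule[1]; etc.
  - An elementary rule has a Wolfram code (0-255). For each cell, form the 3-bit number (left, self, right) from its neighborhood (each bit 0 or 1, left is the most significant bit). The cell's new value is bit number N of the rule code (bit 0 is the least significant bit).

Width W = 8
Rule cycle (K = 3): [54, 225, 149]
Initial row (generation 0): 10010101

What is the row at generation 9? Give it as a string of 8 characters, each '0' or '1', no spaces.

Gen 0: 10010101
Gen 1 (rule 54): 11111111
Gen 2 (rule 225): 01111111
Gen 3 (rule 149): 00111110
Gen 4 (rule 54): 01000001
Gen 5 (rule 225): 00011100
Gen 6 (rule 149): 11001011
Gen 7 (rule 54): 00111100
Gen 8 (rule 225): 10011101
Gen 9 (rule 149): 11001001

Answer: 11001001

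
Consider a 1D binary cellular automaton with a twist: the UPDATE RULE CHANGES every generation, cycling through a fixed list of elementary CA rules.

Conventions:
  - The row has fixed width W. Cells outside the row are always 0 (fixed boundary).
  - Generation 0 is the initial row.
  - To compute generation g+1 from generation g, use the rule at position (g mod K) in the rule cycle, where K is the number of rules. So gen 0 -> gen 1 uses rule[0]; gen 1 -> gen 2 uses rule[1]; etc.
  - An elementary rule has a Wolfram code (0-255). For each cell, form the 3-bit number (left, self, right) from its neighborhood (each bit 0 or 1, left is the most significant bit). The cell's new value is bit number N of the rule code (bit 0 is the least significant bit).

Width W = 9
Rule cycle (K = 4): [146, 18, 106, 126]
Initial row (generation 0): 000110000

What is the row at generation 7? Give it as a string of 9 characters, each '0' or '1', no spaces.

Gen 0: 000110000
Gen 1 (rule 146): 001001000
Gen 2 (rule 18): 010110100
Gen 3 (rule 106): 101111000
Gen 4 (rule 126): 111001100
Gen 5 (rule 146): 010110010
Gen 6 (rule 18): 100001101
Gen 7 (rule 106): 000011110

Answer: 000011110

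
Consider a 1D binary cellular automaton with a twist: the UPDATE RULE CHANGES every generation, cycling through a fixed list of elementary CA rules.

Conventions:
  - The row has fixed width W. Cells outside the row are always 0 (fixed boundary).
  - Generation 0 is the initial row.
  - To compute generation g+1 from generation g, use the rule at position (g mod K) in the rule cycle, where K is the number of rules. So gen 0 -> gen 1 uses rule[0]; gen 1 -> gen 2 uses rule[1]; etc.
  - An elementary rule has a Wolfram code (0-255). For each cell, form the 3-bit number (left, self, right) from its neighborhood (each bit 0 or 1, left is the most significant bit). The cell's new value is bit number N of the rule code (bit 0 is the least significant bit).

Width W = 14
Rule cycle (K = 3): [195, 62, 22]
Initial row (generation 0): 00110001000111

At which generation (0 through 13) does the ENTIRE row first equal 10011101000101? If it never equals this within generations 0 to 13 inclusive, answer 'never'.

Gen 0: 00110001000111
Gen 1 (rule 195): 11010110011011
Gen 2 (rule 62): 10111101110110
Gen 3 (rule 22): 10000000000001
Gen 4 (rule 195): 00111111111110
Gen 5 (rule 62): 01100000000001
Gen 6 (rule 22): 10010000000011
Gen 7 (rule 195): 00100111111101
Gen 8 (rule 62): 01111100000011
Gen 9 (rule 22): 10000010000100
Gen 10 (rule 195): 00111100111001
Gen 11 (rule 62): 01100011100111
Gen 12 (rule 22): 10010100011000
Gen 13 (rule 195): 00100001101011

Answer: never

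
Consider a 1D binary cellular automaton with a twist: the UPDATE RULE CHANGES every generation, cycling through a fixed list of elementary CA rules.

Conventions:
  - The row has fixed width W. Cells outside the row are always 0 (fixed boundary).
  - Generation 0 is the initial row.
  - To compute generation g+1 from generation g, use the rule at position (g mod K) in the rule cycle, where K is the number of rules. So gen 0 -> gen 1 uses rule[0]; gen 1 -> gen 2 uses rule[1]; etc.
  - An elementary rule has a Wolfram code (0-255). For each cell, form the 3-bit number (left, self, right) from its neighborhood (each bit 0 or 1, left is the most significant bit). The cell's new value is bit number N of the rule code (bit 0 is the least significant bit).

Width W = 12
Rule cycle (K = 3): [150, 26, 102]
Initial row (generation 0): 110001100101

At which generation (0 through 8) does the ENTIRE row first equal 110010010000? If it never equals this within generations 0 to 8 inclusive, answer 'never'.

Gen 0: 110001100101
Gen 1 (rule 150): 001010011101
Gen 2 (rule 26): 010001110000
Gen 3 (rule 102): 110010010000
Gen 4 (rule 150): 001111111000
Gen 5 (rule 26): 011000000100
Gen 6 (rule 102): 101000001100
Gen 7 (rule 150): 101100010010
Gen 8 (rule 26): 001010101101

Answer: 3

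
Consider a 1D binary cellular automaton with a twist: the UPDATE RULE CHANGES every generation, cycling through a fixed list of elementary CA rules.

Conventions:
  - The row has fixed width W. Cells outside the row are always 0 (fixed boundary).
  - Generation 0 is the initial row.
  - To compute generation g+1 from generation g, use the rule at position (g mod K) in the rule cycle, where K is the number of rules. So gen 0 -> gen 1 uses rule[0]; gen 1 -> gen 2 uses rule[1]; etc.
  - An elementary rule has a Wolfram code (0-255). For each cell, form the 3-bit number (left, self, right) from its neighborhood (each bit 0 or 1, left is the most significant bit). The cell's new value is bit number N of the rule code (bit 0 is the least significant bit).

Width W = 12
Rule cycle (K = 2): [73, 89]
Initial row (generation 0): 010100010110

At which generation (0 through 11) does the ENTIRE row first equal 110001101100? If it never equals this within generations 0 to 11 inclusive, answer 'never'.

Gen 0: 010100010110
Gen 1 (rule 73): 000001000110
Gen 2 (rule 89): 111100110111
Gen 3 (rule 73): 100100110101
Gen 4 (rule 89): 010010110000
Gen 5 (rule 73): 000000110111
Gen 6 (rule 89): 111110110101
Gen 7 (rule 73): 100010110000
Gen 8 (rule 89): 011000111111
Gen 9 (rule 73): 011010100001
Gen 10 (rule 89): 011000011100
Gen 11 (rule 73): 011011010101

Answer: never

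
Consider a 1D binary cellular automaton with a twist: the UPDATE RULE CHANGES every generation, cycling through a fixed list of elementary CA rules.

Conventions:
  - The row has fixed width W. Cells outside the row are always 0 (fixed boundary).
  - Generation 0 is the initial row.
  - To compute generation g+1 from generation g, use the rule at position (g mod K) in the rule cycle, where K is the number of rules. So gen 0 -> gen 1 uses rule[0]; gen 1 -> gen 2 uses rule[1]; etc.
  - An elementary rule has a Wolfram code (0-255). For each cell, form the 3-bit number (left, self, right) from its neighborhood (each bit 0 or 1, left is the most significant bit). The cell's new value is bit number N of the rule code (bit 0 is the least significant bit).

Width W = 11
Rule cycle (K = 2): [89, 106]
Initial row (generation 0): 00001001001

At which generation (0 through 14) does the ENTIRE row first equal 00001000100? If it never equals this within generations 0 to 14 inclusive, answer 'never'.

Gen 0: 00001001001
Gen 1 (rule 89): 11100100100
Gen 2 (rule 106): 10101001000
Gen 3 (rule 89): 00000100111
Gen 4 (rule 106): 00001001101
Gen 5 (rule 89): 11100101100
Gen 6 (rule 106): 10101011100
Gen 7 (rule 89): 00000010111
Gen 8 (rule 106): 00000101101
Gen 9 (rule 89): 11110001100
Gen 10 (rule 106): 10010011100
Gen 11 (rule 89): 01001010111
Gen 12 (rule 106): 10010101101
Gen 13 (rule 89): 01000001100
Gen 14 (rule 106): 10000011100

Answer: never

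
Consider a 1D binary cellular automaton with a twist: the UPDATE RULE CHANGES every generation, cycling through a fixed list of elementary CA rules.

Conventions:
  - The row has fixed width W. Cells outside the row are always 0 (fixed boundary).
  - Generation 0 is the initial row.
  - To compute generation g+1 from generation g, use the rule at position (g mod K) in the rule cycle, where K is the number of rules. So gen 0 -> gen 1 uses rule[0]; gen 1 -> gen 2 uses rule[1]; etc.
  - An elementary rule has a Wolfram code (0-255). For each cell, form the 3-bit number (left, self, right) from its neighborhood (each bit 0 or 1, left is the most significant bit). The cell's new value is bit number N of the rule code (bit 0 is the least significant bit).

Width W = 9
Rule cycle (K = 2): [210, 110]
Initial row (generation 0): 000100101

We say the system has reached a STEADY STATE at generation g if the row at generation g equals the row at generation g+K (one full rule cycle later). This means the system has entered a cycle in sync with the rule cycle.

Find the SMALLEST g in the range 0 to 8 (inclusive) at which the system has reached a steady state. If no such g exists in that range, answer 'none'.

Gen 0: 000100101
Gen 1 (rule 210): 001011000
Gen 2 (rule 110): 011111000
Gen 3 (rule 210): 101111100
Gen 4 (rule 110): 111000100
Gen 5 (rule 210): 011101010
Gen 6 (rule 110): 110111110
Gen 7 (rule 210): 010011111
Gen 8 (rule 110): 110110001
Gen 9 (rule 210): 010011010
Gen 10 (rule 110): 110111110

Answer: none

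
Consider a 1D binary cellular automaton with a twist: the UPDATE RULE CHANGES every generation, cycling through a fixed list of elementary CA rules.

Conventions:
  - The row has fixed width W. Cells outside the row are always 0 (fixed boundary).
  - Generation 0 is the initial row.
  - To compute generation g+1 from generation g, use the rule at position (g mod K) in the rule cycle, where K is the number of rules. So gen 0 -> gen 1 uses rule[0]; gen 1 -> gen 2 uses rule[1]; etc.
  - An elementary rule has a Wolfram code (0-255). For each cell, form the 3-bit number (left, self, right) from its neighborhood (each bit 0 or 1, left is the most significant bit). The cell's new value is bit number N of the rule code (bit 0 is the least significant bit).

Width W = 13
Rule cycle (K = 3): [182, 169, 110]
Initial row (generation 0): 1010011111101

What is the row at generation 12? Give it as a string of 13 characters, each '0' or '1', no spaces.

Answer: 1001101011110

Derivation:
Gen 0: 1010011111101
Gen 1 (rule 182): 1111101111011
Gen 2 (rule 169): 1111011110110
Gen 3 (rule 110): 1001110011110
Gen 4 (rule 182): 1110101101101
Gen 5 (rule 169): 1101011011010
Gen 6 (rule 110): 1111111111110
Gen 7 (rule 182): 0111111111101
Gen 8 (rule 169): 0111111111010
Gen 9 (rule 110): 1100000001110
Gen 10 (rule 182): 0010000010101
Gen 11 (rule 169): 1000111001010
Gen 12 (rule 110): 1001101011110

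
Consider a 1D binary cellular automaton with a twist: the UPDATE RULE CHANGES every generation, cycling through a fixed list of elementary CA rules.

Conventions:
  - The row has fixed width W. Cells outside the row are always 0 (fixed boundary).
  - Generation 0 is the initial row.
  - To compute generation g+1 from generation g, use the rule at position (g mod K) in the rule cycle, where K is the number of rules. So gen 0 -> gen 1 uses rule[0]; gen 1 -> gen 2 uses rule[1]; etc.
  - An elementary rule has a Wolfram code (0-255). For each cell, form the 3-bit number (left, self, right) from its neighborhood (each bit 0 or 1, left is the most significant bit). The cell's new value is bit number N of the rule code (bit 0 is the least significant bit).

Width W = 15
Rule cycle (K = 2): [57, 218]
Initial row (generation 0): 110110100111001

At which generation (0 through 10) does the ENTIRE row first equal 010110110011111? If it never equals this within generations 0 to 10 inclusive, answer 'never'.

Gen 0: 110110100111001
Gen 1 (rule 57): 101101010100100
Gen 2 (rule 218): 001100000011010
Gen 3 (rule 57): 101011111010101
Gen 4 (rule 218): 000011111000000
Gen 5 (rule 57): 111010000111111
Gen 6 (rule 218): 111001001111111
Gen 7 (rule 57): 100100101000000
Gen 8 (rule 218): 011011000100000
Gen 9 (rule 57): 010110110011111
Gen 10 (rule 218): 100110111111111

Answer: 9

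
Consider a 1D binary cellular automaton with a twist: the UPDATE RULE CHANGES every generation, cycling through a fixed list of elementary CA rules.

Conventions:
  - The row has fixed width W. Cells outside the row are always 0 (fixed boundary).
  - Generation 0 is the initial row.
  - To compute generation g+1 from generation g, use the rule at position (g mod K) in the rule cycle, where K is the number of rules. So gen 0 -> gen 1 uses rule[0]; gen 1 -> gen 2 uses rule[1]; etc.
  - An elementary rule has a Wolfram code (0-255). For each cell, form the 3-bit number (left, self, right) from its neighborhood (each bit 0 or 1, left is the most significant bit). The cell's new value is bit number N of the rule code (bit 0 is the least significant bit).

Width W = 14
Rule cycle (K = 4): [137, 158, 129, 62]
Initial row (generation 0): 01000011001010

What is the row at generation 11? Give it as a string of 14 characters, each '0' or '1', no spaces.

Gen 0: 01000011001010
Gen 1 (rule 137): 00011010000000
Gen 2 (rule 158): 00110011000000
Gen 3 (rule 129): 10000000011111
Gen 4 (rule 62): 11000000110000
Gen 5 (rule 137): 10011110100111
Gen 6 (rule 158): 11111100111110
Gen 7 (rule 129): 01111000011100
Gen 8 (rule 62): 11000100110010
Gen 9 (rule 137): 10010000100000
Gen 10 (rule 158): 11111001110000
Gen 11 (rule 129): 01110000100111

Answer: 01110000100111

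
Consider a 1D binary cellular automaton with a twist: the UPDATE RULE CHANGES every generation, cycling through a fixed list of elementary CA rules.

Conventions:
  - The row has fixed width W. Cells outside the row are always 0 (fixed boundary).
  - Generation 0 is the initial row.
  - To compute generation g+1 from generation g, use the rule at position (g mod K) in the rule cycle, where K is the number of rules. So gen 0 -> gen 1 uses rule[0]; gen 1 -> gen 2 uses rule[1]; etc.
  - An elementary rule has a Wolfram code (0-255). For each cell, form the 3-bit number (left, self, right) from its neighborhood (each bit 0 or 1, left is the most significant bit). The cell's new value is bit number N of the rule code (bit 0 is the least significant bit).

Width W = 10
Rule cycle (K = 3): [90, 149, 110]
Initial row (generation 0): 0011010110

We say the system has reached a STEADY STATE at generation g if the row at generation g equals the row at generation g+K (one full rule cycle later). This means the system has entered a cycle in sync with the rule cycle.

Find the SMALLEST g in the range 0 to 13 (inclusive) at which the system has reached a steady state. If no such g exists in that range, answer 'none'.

Gen 0: 0011010110
Gen 1 (rule 90): 0111000111
Gen 2 (rule 149): 0010110010
Gen 3 (rule 110): 0111110110
Gen 4 (rule 90): 1100010111
Gen 5 (rule 149): 0011010010
Gen 6 (rule 110): 0111110110
Gen 7 (rule 90): 1100010111
Gen 8 (rule 149): 0011010010
Gen 9 (rule 110): 0111110110
Gen 10 (rule 90): 1100010111
Gen 11 (rule 149): 0011010010
Gen 12 (rule 110): 0111110110
Gen 13 (rule 90): 1100010111
Gen 14 (rule 149): 0011010010
Gen 15 (rule 110): 0111110110
Gen 16 (rule 90): 1100010111

Answer: 3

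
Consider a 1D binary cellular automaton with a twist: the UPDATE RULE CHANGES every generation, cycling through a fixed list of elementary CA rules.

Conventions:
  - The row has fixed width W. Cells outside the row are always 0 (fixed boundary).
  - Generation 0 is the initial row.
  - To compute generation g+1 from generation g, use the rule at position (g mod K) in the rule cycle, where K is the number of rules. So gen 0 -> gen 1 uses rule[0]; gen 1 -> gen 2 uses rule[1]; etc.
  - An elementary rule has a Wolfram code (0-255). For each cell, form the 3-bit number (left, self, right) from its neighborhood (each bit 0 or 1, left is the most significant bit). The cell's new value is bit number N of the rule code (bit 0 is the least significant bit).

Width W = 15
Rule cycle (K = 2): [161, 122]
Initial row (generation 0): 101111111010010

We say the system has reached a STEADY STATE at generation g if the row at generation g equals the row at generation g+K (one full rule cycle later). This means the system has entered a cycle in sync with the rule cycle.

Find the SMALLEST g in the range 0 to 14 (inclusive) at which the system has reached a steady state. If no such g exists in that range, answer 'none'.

Answer: 5

Derivation:
Gen 0: 101111111010010
Gen 1 (rule 161): 010111110100000
Gen 2 (rule 122): 101100011010000
Gen 3 (rule 161): 010001000100111
Gen 4 (rule 122): 101010101011101
Gen 5 (rule 161): 010101010101010
Gen 6 (rule 122): 101010101010101
Gen 7 (rule 161): 010101010101010
Gen 8 (rule 122): 101010101010101
Gen 9 (rule 161): 010101010101010
Gen 10 (rule 122): 101010101010101
Gen 11 (rule 161): 010101010101010
Gen 12 (rule 122): 101010101010101
Gen 13 (rule 161): 010101010101010
Gen 14 (rule 122): 101010101010101
Gen 15 (rule 161): 010101010101010
Gen 16 (rule 122): 101010101010101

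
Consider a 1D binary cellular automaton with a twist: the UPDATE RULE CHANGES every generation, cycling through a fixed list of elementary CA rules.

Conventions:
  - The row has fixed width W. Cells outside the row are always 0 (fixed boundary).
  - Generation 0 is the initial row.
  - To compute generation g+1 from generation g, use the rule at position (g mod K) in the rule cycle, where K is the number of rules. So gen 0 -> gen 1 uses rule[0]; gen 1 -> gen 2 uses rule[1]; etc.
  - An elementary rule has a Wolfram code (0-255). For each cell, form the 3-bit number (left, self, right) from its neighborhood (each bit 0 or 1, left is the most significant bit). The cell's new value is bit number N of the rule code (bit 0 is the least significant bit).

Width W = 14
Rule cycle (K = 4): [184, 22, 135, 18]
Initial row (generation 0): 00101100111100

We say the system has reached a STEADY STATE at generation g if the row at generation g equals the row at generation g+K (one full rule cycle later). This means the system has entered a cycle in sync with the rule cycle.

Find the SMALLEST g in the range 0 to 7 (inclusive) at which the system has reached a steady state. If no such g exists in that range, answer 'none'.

Answer: 4

Derivation:
Gen 0: 00101100111100
Gen 1 (rule 184): 00011010111010
Gen 2 (rule 22): 00100010000011
Gen 3 (rule 135): 11101110111100
Gen 4 (rule 18): 00000000000010
Gen 5 (rule 184): 00000000000001
Gen 6 (rule 22): 00000000000011
Gen 7 (rule 135): 11111111111100
Gen 8 (rule 18): 00000000000010
Gen 9 (rule 184): 00000000000001
Gen 10 (rule 22): 00000000000011
Gen 11 (rule 135): 11111111111100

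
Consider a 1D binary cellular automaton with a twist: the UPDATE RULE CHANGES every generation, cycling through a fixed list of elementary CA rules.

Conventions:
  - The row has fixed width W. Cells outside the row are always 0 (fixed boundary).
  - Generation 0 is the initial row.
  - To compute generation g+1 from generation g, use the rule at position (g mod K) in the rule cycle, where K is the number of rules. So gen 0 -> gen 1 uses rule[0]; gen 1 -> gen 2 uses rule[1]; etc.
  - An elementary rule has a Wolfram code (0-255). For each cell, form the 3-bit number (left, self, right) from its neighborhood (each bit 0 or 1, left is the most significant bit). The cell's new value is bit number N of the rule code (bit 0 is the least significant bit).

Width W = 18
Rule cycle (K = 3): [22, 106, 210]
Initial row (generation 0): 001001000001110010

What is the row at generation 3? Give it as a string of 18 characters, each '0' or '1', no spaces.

Answer: 011001011010101110

Derivation:
Gen 0: 001001000001110010
Gen 1 (rule 22): 011111100010001111
Gen 2 (rule 106): 110000100100011001
Gen 3 (rule 210): 011001011010101110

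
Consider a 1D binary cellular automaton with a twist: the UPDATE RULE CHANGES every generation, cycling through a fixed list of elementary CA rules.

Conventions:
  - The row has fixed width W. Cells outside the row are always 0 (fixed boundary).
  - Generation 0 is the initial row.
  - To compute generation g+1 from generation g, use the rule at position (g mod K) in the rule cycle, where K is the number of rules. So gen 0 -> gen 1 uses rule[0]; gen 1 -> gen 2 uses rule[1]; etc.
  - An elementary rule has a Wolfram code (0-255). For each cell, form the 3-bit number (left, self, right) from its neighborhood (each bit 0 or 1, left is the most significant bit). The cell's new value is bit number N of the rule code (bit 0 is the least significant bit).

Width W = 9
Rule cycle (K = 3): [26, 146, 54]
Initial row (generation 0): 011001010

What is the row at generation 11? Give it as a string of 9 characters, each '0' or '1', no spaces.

Gen 0: 011001010
Gen 1 (rule 26): 110110001
Gen 2 (rule 146): 000001010
Gen 3 (rule 54): 000011111
Gen 4 (rule 26): 000110000
Gen 5 (rule 146): 001001000
Gen 6 (rule 54): 011111100
Gen 7 (rule 26): 110000010
Gen 8 (rule 146): 001000101
Gen 9 (rule 54): 011101111
Gen 10 (rule 26): 110001000
Gen 11 (rule 146): 001010100

Answer: 001010100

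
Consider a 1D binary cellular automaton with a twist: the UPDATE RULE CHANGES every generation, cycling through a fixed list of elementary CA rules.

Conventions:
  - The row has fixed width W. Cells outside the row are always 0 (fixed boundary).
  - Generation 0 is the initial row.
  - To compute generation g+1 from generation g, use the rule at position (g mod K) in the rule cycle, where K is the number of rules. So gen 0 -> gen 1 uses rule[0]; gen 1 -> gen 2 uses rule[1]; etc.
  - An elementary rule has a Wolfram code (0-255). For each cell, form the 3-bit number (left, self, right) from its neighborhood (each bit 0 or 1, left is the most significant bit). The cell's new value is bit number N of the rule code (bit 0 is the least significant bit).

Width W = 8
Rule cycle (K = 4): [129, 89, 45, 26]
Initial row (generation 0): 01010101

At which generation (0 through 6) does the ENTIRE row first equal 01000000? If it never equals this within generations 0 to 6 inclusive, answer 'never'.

Answer: 4

Derivation:
Gen 0: 01010101
Gen 1 (rule 129): 00000000
Gen 2 (rule 89): 11111111
Gen 3 (rule 45): 10000000
Gen 4 (rule 26): 01000000
Gen 5 (rule 129): 00011111
Gen 6 (rule 89): 11010001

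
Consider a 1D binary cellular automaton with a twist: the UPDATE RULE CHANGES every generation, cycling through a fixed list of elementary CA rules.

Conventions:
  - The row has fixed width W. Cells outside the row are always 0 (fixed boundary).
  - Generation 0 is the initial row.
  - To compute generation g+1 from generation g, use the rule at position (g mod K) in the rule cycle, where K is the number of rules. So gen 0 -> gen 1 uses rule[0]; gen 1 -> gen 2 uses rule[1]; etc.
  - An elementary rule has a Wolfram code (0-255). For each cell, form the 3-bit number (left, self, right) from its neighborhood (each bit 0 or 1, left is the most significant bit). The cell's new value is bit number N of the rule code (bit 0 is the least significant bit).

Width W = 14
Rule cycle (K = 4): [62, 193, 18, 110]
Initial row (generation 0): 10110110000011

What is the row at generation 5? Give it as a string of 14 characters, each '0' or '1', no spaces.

Answer: 11100000000000

Derivation:
Gen 0: 10110110000011
Gen 1 (rule 62): 11101101000110
Gen 2 (rule 193): 01100100010010
Gen 3 (rule 18): 10011010101101
Gen 4 (rule 110): 10111111111111
Gen 5 (rule 62): 11100000000000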